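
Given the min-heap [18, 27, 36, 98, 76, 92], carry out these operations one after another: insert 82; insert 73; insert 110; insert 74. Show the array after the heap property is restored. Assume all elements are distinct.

[18, 27, 36, 73, 74, 92, 82, 98, 110, 76]

insert 82:
  append 82 at index 6 → [18, 27, 36, 98, 76, 92, 82] (no swap needed)
insert 73:
  append 73 at index 7 → [18, 27, 36, 98, 76, 92, 82, 73]
  73 < parent 98 at index 3, swap → [18, 27, 36, 73, 76, 92, 82, 98]
insert 110:
  append 110 at index 8 → [18, 27, 36, 73, 76, 92, 82, 98, 110] (no swap needed)
insert 74:
  append 74 at index 9 → [18, 27, 36, 73, 76, 92, 82, 98, 110, 74]
  74 < parent 76 at index 4, swap → [18, 27, 36, 73, 74, 92, 82, 98, 110, 76]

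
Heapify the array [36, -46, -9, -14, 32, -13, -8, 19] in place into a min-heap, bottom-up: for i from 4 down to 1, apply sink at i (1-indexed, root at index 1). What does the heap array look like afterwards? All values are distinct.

sift down from index 4: already satisfies heap property
sift down from index 3:
  -9 vs smaller child -13 at index 6, swap → [36, -46, -13, -14, 32, -9, -8, 19]
sift down from index 2: already satisfies heap property
sift down from index 1:
  36 vs smaller child -46 at index 2, swap → [-46, 36, -13, -14, 32, -9, -8, 19]
  36 vs smaller child -14 at index 4, swap → [-46, -14, -13, 36, 32, -9, -8, 19]
  36 vs only child 19 at index 8, swap → [-46, -14, -13, 19, 32, -9, -8, 36]

[-46, -14, -13, 19, 32, -9, -8, 36]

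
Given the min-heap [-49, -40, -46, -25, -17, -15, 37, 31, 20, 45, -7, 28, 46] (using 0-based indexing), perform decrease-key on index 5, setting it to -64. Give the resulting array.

[-64, -40, -49, -25, -17, -46, 37, 31, 20, 45, -7, 28, 46]

set index 5 from -15 to -64 → [-49, -40, -46, -25, -17, -64, 37, 31, 20, 45, -7, 28, 46]
-64 < parent -46 at index 2, swap → [-49, -40, -64, -25, -17, -46, 37, 31, 20, 45, -7, 28, 46]
-64 < parent -49 at index 0, swap → [-64, -40, -49, -25, -17, -46, 37, 31, 20, 45, -7, 28, 46]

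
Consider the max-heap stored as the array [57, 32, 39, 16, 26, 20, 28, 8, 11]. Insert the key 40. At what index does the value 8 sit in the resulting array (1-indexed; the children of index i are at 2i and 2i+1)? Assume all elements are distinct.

append 40 at index 10 → [57, 32, 39, 16, 26, 20, 28, 8, 11, 40]
40 > parent 26 at index 5, swap → [57, 32, 39, 16, 40, 20, 28, 8, 11, 26]
40 > parent 32 at index 2, swap → [57, 40, 39, 16, 32, 20, 28, 8, 11, 26]
resulting array: [57, 40, 39, 16, 32, 20, 28, 8, 11, 26]

8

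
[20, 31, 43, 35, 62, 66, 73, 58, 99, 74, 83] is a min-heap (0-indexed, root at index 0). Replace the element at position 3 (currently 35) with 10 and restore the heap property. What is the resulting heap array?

set index 3 from 35 to 10 → [20, 31, 43, 10, 62, 66, 73, 58, 99, 74, 83]
10 < parent 31 at index 1, swap → [20, 10, 43, 31, 62, 66, 73, 58, 99, 74, 83]
10 < parent 20 at index 0, swap → [10, 20, 43, 31, 62, 66, 73, 58, 99, 74, 83]

[10, 20, 43, 31, 62, 66, 73, 58, 99, 74, 83]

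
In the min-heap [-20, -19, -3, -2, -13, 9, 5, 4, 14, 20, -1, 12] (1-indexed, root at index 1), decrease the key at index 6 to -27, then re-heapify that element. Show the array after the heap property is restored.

set index 6 from 9 to -27 → [-20, -19, -3, -2, -13, -27, 5, 4, 14, 20, -1, 12]
-27 < parent -3 at index 3, swap → [-20, -19, -27, -2, -13, -3, 5, 4, 14, 20, -1, 12]
-27 < parent -20 at index 1, swap → [-27, -19, -20, -2, -13, -3, 5, 4, 14, 20, -1, 12]

[-27, -19, -20, -2, -13, -3, 5, 4, 14, 20, -1, 12]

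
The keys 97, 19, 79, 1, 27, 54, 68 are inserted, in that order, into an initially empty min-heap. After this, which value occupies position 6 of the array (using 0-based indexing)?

Insert 97:
  append 97 at index 0 → [97] (no swap needed)
Insert 19:
  append 19 at index 1 → [97, 19]
  19 < parent 97 at index 0, swap → [19, 97]
Insert 79:
  append 79 at index 2 → [19, 97, 79] (no swap needed)
Insert 1:
  append 1 at index 3 → [19, 97, 79, 1]
  1 < parent 97 at index 1, swap → [19, 1, 79, 97]
  1 < parent 19 at index 0, swap → [1, 19, 79, 97]
Insert 27:
  append 27 at index 4 → [1, 19, 79, 97, 27] (no swap needed)
Insert 54:
  append 54 at index 5 → [1, 19, 79, 97, 27, 54]
  54 < parent 79 at index 2, swap → [1, 19, 54, 97, 27, 79]
Insert 68:
  append 68 at index 6 → [1, 19, 54, 97, 27, 79, 68] (no swap needed)
resulting array: [1, 19, 54, 97, 27, 79, 68]

68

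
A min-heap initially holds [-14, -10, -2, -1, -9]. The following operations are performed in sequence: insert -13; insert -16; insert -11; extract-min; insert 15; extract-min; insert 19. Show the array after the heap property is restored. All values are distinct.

[-13, -11, -2, -10, -9, 15, -1, 19]

insert -13:
  append -13 at index 5 → [-14, -10, -2, -1, -9, -13]
  -13 < parent -2 at index 2, swap → [-14, -10, -13, -1, -9, -2]
insert -16:
  append -16 at index 6 → [-14, -10, -13, -1, -9, -2, -16]
  -16 < parent -13 at index 2, swap → [-14, -10, -16, -1, -9, -2, -13]
  -16 < parent -14 at index 0, swap → [-16, -10, -14, -1, -9, -2, -13]
insert -11:
  append -11 at index 7 → [-16, -10, -14, -1, -9, -2, -13, -11]
  -11 < parent -1 at index 3, swap → [-16, -10, -14, -11, -9, -2, -13, -1]
  -11 < parent -10 at index 1, swap → [-16, -11, -14, -10, -9, -2, -13, -1]
extract-min → returns -16:
  remove root -16; move last element -1 to root → [-1, -11, -14, -10, -9, -2, -13]
  -1 vs smaller child -14 at index 2, swap → [-14, -11, -1, -10, -9, -2, -13]
  -1 vs smaller child -13 at index 6, swap → [-14, -11, -13, -10, -9, -2, -1]
insert 15:
  append 15 at index 7 → [-14, -11, -13, -10, -9, -2, -1, 15] (no swap needed)
extract-min → returns -14:
  remove root -14; move last element 15 to root → [15, -11, -13, -10, -9, -2, -1]
  15 vs smaller child -13 at index 2, swap → [-13, -11, 15, -10, -9, -2, -1]
  15 vs smaller child -2 at index 5, swap → [-13, -11, -2, -10, -9, 15, -1]
insert 19:
  append 19 at index 7 → [-13, -11, -2, -10, -9, 15, -1, 19] (no swap needed)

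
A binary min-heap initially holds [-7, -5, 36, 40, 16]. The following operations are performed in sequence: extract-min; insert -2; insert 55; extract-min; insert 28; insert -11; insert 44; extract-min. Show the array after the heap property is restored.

[-2, 16, 28, 40, 55, 36, 44]

extract-min → returns -7:
  remove root -7; move last element 16 to root → [16, -5, 36, 40]
  16 vs smaller child -5 at index 1, swap → [-5, 16, 36, 40]
insert -2:
  append -2 at index 4 → [-5, 16, 36, 40, -2]
  -2 < parent 16 at index 1, swap → [-5, -2, 36, 40, 16]
insert 55:
  append 55 at index 5 → [-5, -2, 36, 40, 16, 55] (no swap needed)
extract-min → returns -5:
  remove root -5; move last element 55 to root → [55, -2, 36, 40, 16]
  55 vs smaller child -2 at index 1, swap → [-2, 55, 36, 40, 16]
  55 vs smaller child 16 at index 4, swap → [-2, 16, 36, 40, 55]
insert 28:
  append 28 at index 5 → [-2, 16, 36, 40, 55, 28]
  28 < parent 36 at index 2, swap → [-2, 16, 28, 40, 55, 36]
insert -11:
  append -11 at index 6 → [-2, 16, 28, 40, 55, 36, -11]
  -11 < parent 28 at index 2, swap → [-2, 16, -11, 40, 55, 36, 28]
  -11 < parent -2 at index 0, swap → [-11, 16, -2, 40, 55, 36, 28]
insert 44:
  append 44 at index 7 → [-11, 16, -2, 40, 55, 36, 28, 44] (no swap needed)
extract-min → returns -11:
  remove root -11; move last element 44 to root → [44, 16, -2, 40, 55, 36, 28]
  44 vs smaller child -2 at index 2, swap → [-2, 16, 44, 40, 55, 36, 28]
  44 vs smaller child 28 at index 6, swap → [-2, 16, 28, 40, 55, 36, 44]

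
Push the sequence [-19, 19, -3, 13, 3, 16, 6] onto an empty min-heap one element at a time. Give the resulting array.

Insert -19:
  append -19 at index 0 → [-19] (no swap needed)
Insert 19:
  append 19 at index 1 → [-19, 19] (no swap needed)
Insert -3:
  append -3 at index 2 → [-19, 19, -3] (no swap needed)
Insert 13:
  append 13 at index 3 → [-19, 19, -3, 13]
  13 < parent 19 at index 1, swap → [-19, 13, -3, 19]
Insert 3:
  append 3 at index 4 → [-19, 13, -3, 19, 3]
  3 < parent 13 at index 1, swap → [-19, 3, -3, 19, 13]
Insert 16:
  append 16 at index 5 → [-19, 3, -3, 19, 13, 16] (no swap needed)
Insert 6:
  append 6 at index 6 → [-19, 3, -3, 19, 13, 16, 6] (no swap needed)

[-19, 3, -3, 19, 13, 16, 6]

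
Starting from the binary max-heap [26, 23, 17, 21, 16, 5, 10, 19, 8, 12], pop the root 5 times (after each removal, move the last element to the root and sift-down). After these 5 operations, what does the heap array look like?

[16, 12, 10, 5, 8]

extract-max #1 returns 26:
  remove root 26; move last element 12 to root → [12, 23, 17, 21, 16, 5, 10, 19, 8]
  12 vs larger child 23 at index 1, swap → [23, 12, 17, 21, 16, 5, 10, 19, 8]
  12 vs larger child 21 at index 3, swap → [23, 21, 17, 12, 16, 5, 10, 19, 8]
  12 vs larger child 19 at index 7, swap → [23, 21, 17, 19, 16, 5, 10, 12, 8]
extract-max #2 returns 23:
  remove root 23; move last element 8 to root → [8, 21, 17, 19, 16, 5, 10, 12]
  8 vs larger child 21 at index 1, swap → [21, 8, 17, 19, 16, 5, 10, 12]
  8 vs larger child 19 at index 3, swap → [21, 19, 17, 8, 16, 5, 10, 12]
  8 vs only child 12 at index 7, swap → [21, 19, 17, 12, 16, 5, 10, 8]
extract-max #3 returns 21:
  remove root 21; move last element 8 to root → [8, 19, 17, 12, 16, 5, 10]
  8 vs larger child 19 at index 1, swap → [19, 8, 17, 12, 16, 5, 10]
  8 vs larger child 16 at index 4, swap → [19, 16, 17, 12, 8, 5, 10]
extract-max #4 returns 19:
  remove root 19; move last element 10 to root → [10, 16, 17, 12, 8, 5]
  10 vs larger child 17 at index 2, swap → [17, 16, 10, 12, 8, 5]
extract-max #5 returns 17:
  remove root 17; move last element 5 to root → [5, 16, 10, 12, 8]
  5 vs larger child 16 at index 1, swap → [16, 5, 10, 12, 8]
  5 vs larger child 12 at index 3, swap → [16, 12, 10, 5, 8]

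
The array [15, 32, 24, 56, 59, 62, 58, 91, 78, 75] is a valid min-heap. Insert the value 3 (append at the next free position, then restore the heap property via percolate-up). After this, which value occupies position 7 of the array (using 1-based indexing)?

append 3 at index 11 → [15, 32, 24, 56, 59, 62, 58, 91, 78, 75, 3]
3 < parent 59 at index 5, swap → [15, 32, 24, 56, 3, 62, 58, 91, 78, 75, 59]
3 < parent 32 at index 2, swap → [15, 3, 24, 56, 32, 62, 58, 91, 78, 75, 59]
3 < parent 15 at index 1, swap → [3, 15, 24, 56, 32, 62, 58, 91, 78, 75, 59]
resulting array: [3, 15, 24, 56, 32, 62, 58, 91, 78, 75, 59]

58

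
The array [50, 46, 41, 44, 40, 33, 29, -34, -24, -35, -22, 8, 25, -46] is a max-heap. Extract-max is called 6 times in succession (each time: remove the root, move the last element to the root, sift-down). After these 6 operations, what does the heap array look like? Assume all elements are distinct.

[29, 25, 8, -24, -22, -46, -35, -34]

extract-max #1 returns 50:
  remove root 50; move last element -46 to root → [-46, 46, 41, 44, 40, 33, 29, -34, -24, -35, -22, 8, 25]
  -46 vs larger child 46 at index 1, swap → [46, -46, 41, 44, 40, 33, 29, -34, -24, -35, -22, 8, 25]
  -46 vs larger child 44 at index 3, swap → [46, 44, 41, -46, 40, 33, 29, -34, -24, -35, -22, 8, 25]
  -46 vs larger child -24 at index 8, swap → [46, 44, 41, -24, 40, 33, 29, -34, -46, -35, -22, 8, 25]
extract-max #2 returns 46:
  remove root 46; move last element 25 to root → [25, 44, 41, -24, 40, 33, 29, -34, -46, -35, -22, 8]
  25 vs larger child 44 at index 1, swap → [44, 25, 41, -24, 40, 33, 29, -34, -46, -35, -22, 8]
  25 vs larger child 40 at index 4, swap → [44, 40, 41, -24, 25, 33, 29, -34, -46, -35, -22, 8]
extract-max #3 returns 44:
  remove root 44; move last element 8 to root → [8, 40, 41, -24, 25, 33, 29, -34, -46, -35, -22]
  8 vs larger child 41 at index 2, swap → [41, 40, 8, -24, 25, 33, 29, -34, -46, -35, -22]
  8 vs larger child 33 at index 5, swap → [41, 40, 33, -24, 25, 8, 29, -34, -46, -35, -22]
extract-max #4 returns 41:
  remove root 41; move last element -22 to root → [-22, 40, 33, -24, 25, 8, 29, -34, -46, -35]
  -22 vs larger child 40 at index 1, swap → [40, -22, 33, -24, 25, 8, 29, -34, -46, -35]
  -22 vs larger child 25 at index 4, swap → [40, 25, 33, -24, -22, 8, 29, -34, -46, -35]
extract-max #5 returns 40:
  remove root 40; move last element -35 to root → [-35, 25, 33, -24, -22, 8, 29, -34, -46]
  -35 vs larger child 33 at index 2, swap → [33, 25, -35, -24, -22, 8, 29, -34, -46]
  -35 vs larger child 29 at index 6, swap → [33, 25, 29, -24, -22, 8, -35, -34, -46]
extract-max #6 returns 33:
  remove root 33; move last element -46 to root → [-46, 25, 29, -24, -22, 8, -35, -34]
  -46 vs larger child 29 at index 2, swap → [29, 25, -46, -24, -22, 8, -35, -34]
  -46 vs larger child 8 at index 5, swap → [29, 25, 8, -24, -22, -46, -35, -34]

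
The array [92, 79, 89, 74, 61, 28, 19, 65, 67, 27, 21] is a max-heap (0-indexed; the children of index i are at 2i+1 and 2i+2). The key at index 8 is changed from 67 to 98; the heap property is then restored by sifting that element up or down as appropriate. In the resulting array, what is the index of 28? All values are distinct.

set index 8 from 67 to 98 → [92, 79, 89, 74, 61, 28, 19, 65, 98, 27, 21]
98 > parent 74 at index 3, swap → [92, 79, 89, 98, 61, 28, 19, 65, 74, 27, 21]
98 > parent 79 at index 1, swap → [92, 98, 89, 79, 61, 28, 19, 65, 74, 27, 21]
98 > parent 92 at index 0, swap → [98, 92, 89, 79, 61, 28, 19, 65, 74, 27, 21]
resulting array: [98, 92, 89, 79, 61, 28, 19, 65, 74, 27, 21]

5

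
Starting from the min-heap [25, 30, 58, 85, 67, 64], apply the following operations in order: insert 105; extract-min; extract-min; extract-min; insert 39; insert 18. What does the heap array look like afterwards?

insert 105:
  append 105 at index 6 → [25, 30, 58, 85, 67, 64, 105] (no swap needed)
extract-min → returns 25:
  remove root 25; move last element 105 to root → [105, 30, 58, 85, 67, 64]
  105 vs smaller child 30 at index 1, swap → [30, 105, 58, 85, 67, 64]
  105 vs smaller child 67 at index 4, swap → [30, 67, 58, 85, 105, 64]
extract-min → returns 30:
  remove root 30; move last element 64 to root → [64, 67, 58, 85, 105]
  64 vs smaller child 58 at index 2, swap → [58, 67, 64, 85, 105]
extract-min → returns 58:
  remove root 58; move last element 105 to root → [105, 67, 64, 85]
  105 vs smaller child 64 at index 2, swap → [64, 67, 105, 85]
insert 39:
  append 39 at index 4 → [64, 67, 105, 85, 39]
  39 < parent 67 at index 1, swap → [64, 39, 105, 85, 67]
  39 < parent 64 at index 0, swap → [39, 64, 105, 85, 67]
insert 18:
  append 18 at index 5 → [39, 64, 105, 85, 67, 18]
  18 < parent 105 at index 2, swap → [39, 64, 18, 85, 67, 105]
  18 < parent 39 at index 0, swap → [18, 64, 39, 85, 67, 105]

[18, 64, 39, 85, 67, 105]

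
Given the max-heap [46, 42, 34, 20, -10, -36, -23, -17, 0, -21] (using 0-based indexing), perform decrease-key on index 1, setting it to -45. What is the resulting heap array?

[46, 20, 34, 0, -10, -36, -23, -17, -45, -21]

set index 1 from 42 to -45 → [46, -45, 34, 20, -10, -36, -23, -17, 0, -21]
-45 vs larger child 20 at index 3, swap → [46, 20, 34, -45, -10, -36, -23, -17, 0, -21]
-45 vs larger child 0 at index 8, swap → [46, 20, 34, 0, -10, -36, -23, -17, -45, -21]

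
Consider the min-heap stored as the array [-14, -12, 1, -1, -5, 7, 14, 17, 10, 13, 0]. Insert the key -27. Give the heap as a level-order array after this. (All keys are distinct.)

[-27, -12, -14, -1, -5, 1, 14, 17, 10, 13, 0, 7]

append -27 at index 11 → [-14, -12, 1, -1, -5, 7, 14, 17, 10, 13, 0, -27]
-27 < parent 7 at index 5, swap → [-14, -12, 1, -1, -5, -27, 14, 17, 10, 13, 0, 7]
-27 < parent 1 at index 2, swap → [-14, -12, -27, -1, -5, 1, 14, 17, 10, 13, 0, 7]
-27 < parent -14 at index 0, swap → [-27, -12, -14, -1, -5, 1, 14, 17, 10, 13, 0, 7]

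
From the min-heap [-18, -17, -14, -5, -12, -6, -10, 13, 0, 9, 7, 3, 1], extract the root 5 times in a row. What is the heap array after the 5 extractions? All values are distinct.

[-6, -5, 3, 0, 1, 9, 7, 13]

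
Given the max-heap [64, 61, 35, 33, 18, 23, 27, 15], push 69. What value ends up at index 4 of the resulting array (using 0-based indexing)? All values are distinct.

append 69 at index 8 → [64, 61, 35, 33, 18, 23, 27, 15, 69]
69 > parent 33 at index 3, swap → [64, 61, 35, 69, 18, 23, 27, 15, 33]
69 > parent 61 at index 1, swap → [64, 69, 35, 61, 18, 23, 27, 15, 33]
69 > parent 64 at index 0, swap → [69, 64, 35, 61, 18, 23, 27, 15, 33]
resulting array: [69, 64, 35, 61, 18, 23, 27, 15, 33]

18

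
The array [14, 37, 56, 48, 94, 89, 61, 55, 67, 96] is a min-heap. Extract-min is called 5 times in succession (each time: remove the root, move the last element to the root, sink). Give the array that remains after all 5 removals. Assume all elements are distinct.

extract-min #1 returns 14:
  remove root 14; move last element 96 to root → [96, 37, 56, 48, 94, 89, 61, 55, 67]
  96 vs smaller child 37 at index 1, swap → [37, 96, 56, 48, 94, 89, 61, 55, 67]
  96 vs smaller child 48 at index 3, swap → [37, 48, 56, 96, 94, 89, 61, 55, 67]
  96 vs smaller child 55 at index 7, swap → [37, 48, 56, 55, 94, 89, 61, 96, 67]
extract-min #2 returns 37:
  remove root 37; move last element 67 to root → [67, 48, 56, 55, 94, 89, 61, 96]
  67 vs smaller child 48 at index 1, swap → [48, 67, 56, 55, 94, 89, 61, 96]
  67 vs smaller child 55 at index 3, swap → [48, 55, 56, 67, 94, 89, 61, 96]
extract-min #3 returns 48:
  remove root 48; move last element 96 to root → [96, 55, 56, 67, 94, 89, 61]
  96 vs smaller child 55 at index 1, swap → [55, 96, 56, 67, 94, 89, 61]
  96 vs smaller child 67 at index 3, swap → [55, 67, 56, 96, 94, 89, 61]
extract-min #4 returns 55:
  remove root 55; move last element 61 to root → [61, 67, 56, 96, 94, 89]
  61 vs smaller child 56 at index 2, swap → [56, 67, 61, 96, 94, 89]
extract-min #5 returns 56:
  remove root 56; move last element 89 to root → [89, 67, 61, 96, 94]
  89 vs smaller child 61 at index 2, swap → [61, 67, 89, 96, 94]

[61, 67, 89, 96, 94]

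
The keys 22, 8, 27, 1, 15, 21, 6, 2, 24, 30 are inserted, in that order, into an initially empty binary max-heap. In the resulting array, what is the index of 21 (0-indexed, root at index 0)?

Insert 22:
  append 22 at index 0 → [22] (no swap needed)
Insert 8:
  append 8 at index 1 → [22, 8] (no swap needed)
Insert 27:
  append 27 at index 2 → [22, 8, 27]
  27 > parent 22 at index 0, swap → [27, 8, 22]
Insert 1:
  append 1 at index 3 → [27, 8, 22, 1] (no swap needed)
Insert 15:
  append 15 at index 4 → [27, 8, 22, 1, 15]
  15 > parent 8 at index 1, swap → [27, 15, 22, 1, 8]
Insert 21:
  append 21 at index 5 → [27, 15, 22, 1, 8, 21] (no swap needed)
Insert 6:
  append 6 at index 6 → [27, 15, 22, 1, 8, 21, 6] (no swap needed)
Insert 2:
  append 2 at index 7 → [27, 15, 22, 1, 8, 21, 6, 2]
  2 > parent 1 at index 3, swap → [27, 15, 22, 2, 8, 21, 6, 1]
Insert 24:
  append 24 at index 8 → [27, 15, 22, 2, 8, 21, 6, 1, 24]
  24 > parent 2 at index 3, swap → [27, 15, 22, 24, 8, 21, 6, 1, 2]
  24 > parent 15 at index 1, swap → [27, 24, 22, 15, 8, 21, 6, 1, 2]
Insert 30:
  append 30 at index 9 → [27, 24, 22, 15, 8, 21, 6, 1, 2, 30]
  30 > parent 8 at index 4, swap → [27, 24, 22, 15, 30, 21, 6, 1, 2, 8]
  30 > parent 24 at index 1, swap → [27, 30, 22, 15, 24, 21, 6, 1, 2, 8]
  30 > parent 27 at index 0, swap → [30, 27, 22, 15, 24, 21, 6, 1, 2, 8]
resulting array: [30, 27, 22, 15, 24, 21, 6, 1, 2, 8]

5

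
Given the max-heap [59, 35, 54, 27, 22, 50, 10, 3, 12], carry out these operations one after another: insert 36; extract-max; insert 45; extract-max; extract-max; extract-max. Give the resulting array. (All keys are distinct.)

[36, 27, 35, 3, 12, 22, 10]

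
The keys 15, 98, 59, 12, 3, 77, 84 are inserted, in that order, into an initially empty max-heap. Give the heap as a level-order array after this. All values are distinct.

Insert 15:
  append 15 at index 0 → [15] (no swap needed)
Insert 98:
  append 98 at index 1 → [15, 98]
  98 > parent 15 at index 0, swap → [98, 15]
Insert 59:
  append 59 at index 2 → [98, 15, 59] (no swap needed)
Insert 12:
  append 12 at index 3 → [98, 15, 59, 12] (no swap needed)
Insert 3:
  append 3 at index 4 → [98, 15, 59, 12, 3] (no swap needed)
Insert 77:
  append 77 at index 5 → [98, 15, 59, 12, 3, 77]
  77 > parent 59 at index 2, swap → [98, 15, 77, 12, 3, 59]
Insert 84:
  append 84 at index 6 → [98, 15, 77, 12, 3, 59, 84]
  84 > parent 77 at index 2, swap → [98, 15, 84, 12, 3, 59, 77]

[98, 15, 84, 12, 3, 59, 77]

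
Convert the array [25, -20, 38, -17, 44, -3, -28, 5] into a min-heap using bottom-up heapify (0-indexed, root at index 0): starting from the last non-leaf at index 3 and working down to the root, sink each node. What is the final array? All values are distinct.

sift down from index 3: already satisfies heap property
sift down from index 2:
  38 vs smaller child -28 at index 6, swap → [25, -20, -28, -17, 44, -3, 38, 5]
sift down from index 1: already satisfies heap property
sift down from index 0:
  25 vs smaller child -28 at index 2, swap → [-28, -20, 25, -17, 44, -3, 38, 5]
  25 vs smaller child -3 at index 5, swap → [-28, -20, -3, -17, 44, 25, 38, 5]

[-28, -20, -3, -17, 44, 25, 38, 5]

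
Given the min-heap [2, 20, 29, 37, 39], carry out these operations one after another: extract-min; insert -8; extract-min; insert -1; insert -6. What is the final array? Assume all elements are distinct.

extract-min → returns 2:
  remove root 2; move last element 39 to root → [39, 20, 29, 37]
  39 vs smaller child 20 at index 1, swap → [20, 39, 29, 37]
  39 vs only child 37 at index 3, swap → [20, 37, 29, 39]
insert -8:
  append -8 at index 4 → [20, 37, 29, 39, -8]
  -8 < parent 37 at index 1, swap → [20, -8, 29, 39, 37]
  -8 < parent 20 at index 0, swap → [-8, 20, 29, 39, 37]
extract-min → returns -8:
  remove root -8; move last element 37 to root → [37, 20, 29, 39]
  37 vs smaller child 20 at index 1, swap → [20, 37, 29, 39]
insert -1:
  append -1 at index 4 → [20, 37, 29, 39, -1]
  -1 < parent 37 at index 1, swap → [20, -1, 29, 39, 37]
  -1 < parent 20 at index 0, swap → [-1, 20, 29, 39, 37]
insert -6:
  append -6 at index 5 → [-1, 20, 29, 39, 37, -6]
  -6 < parent 29 at index 2, swap → [-1, 20, -6, 39, 37, 29]
  -6 < parent -1 at index 0, swap → [-6, 20, -1, 39, 37, 29]

[-6, 20, -1, 39, 37, 29]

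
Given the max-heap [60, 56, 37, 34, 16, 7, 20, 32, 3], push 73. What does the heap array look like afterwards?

[73, 60, 37, 34, 56, 7, 20, 32, 3, 16]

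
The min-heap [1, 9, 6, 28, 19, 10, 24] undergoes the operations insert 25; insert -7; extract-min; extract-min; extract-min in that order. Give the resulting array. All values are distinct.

insert 25:
  append 25 at index 7 → [1, 9, 6, 28, 19, 10, 24, 25]
  25 < parent 28 at index 3, swap → [1, 9, 6, 25, 19, 10, 24, 28]
insert -7:
  append -7 at index 8 → [1, 9, 6, 25, 19, 10, 24, 28, -7]
  -7 < parent 25 at index 3, swap → [1, 9, 6, -7, 19, 10, 24, 28, 25]
  -7 < parent 9 at index 1, swap → [1, -7, 6, 9, 19, 10, 24, 28, 25]
  -7 < parent 1 at index 0, swap → [-7, 1, 6, 9, 19, 10, 24, 28, 25]
extract-min → returns -7:
  remove root -7; move last element 25 to root → [25, 1, 6, 9, 19, 10, 24, 28]
  25 vs smaller child 1 at index 1, swap → [1, 25, 6, 9, 19, 10, 24, 28]
  25 vs smaller child 9 at index 3, swap → [1, 9, 6, 25, 19, 10, 24, 28]
extract-min → returns 1:
  remove root 1; move last element 28 to root → [28, 9, 6, 25, 19, 10, 24]
  28 vs smaller child 6 at index 2, swap → [6, 9, 28, 25, 19, 10, 24]
  28 vs smaller child 10 at index 5, swap → [6, 9, 10, 25, 19, 28, 24]
extract-min → returns 6:
  remove root 6; move last element 24 to root → [24, 9, 10, 25, 19, 28]
  24 vs smaller child 9 at index 1, swap → [9, 24, 10, 25, 19, 28]
  24 vs smaller child 19 at index 4, swap → [9, 19, 10, 25, 24, 28]

[9, 19, 10, 25, 24, 28]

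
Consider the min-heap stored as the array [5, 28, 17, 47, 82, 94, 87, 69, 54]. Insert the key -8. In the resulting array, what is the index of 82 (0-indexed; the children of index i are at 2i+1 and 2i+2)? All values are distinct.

append -8 at index 9 → [5, 28, 17, 47, 82, 94, 87, 69, 54, -8]
-8 < parent 82 at index 4, swap → [5, 28, 17, 47, -8, 94, 87, 69, 54, 82]
-8 < parent 28 at index 1, swap → [5, -8, 17, 47, 28, 94, 87, 69, 54, 82]
-8 < parent 5 at index 0, swap → [-8, 5, 17, 47, 28, 94, 87, 69, 54, 82]
resulting array: [-8, 5, 17, 47, 28, 94, 87, 69, 54, 82]

9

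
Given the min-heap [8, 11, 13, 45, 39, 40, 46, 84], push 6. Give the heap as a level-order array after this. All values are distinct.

[6, 8, 13, 11, 39, 40, 46, 84, 45]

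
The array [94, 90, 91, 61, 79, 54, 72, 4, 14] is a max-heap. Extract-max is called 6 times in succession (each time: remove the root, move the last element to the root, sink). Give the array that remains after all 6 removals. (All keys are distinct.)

extract-max #1 returns 94:
  remove root 94; move last element 14 to root → [14, 90, 91, 61, 79, 54, 72, 4]
  14 vs larger child 91 at index 2, swap → [91, 90, 14, 61, 79, 54, 72, 4]
  14 vs larger child 72 at index 6, swap → [91, 90, 72, 61, 79, 54, 14, 4]
extract-max #2 returns 91:
  remove root 91; move last element 4 to root → [4, 90, 72, 61, 79, 54, 14]
  4 vs larger child 90 at index 1, swap → [90, 4, 72, 61, 79, 54, 14]
  4 vs larger child 79 at index 4, swap → [90, 79, 72, 61, 4, 54, 14]
extract-max #3 returns 90:
  remove root 90; move last element 14 to root → [14, 79, 72, 61, 4, 54]
  14 vs larger child 79 at index 1, swap → [79, 14, 72, 61, 4, 54]
  14 vs larger child 61 at index 3, swap → [79, 61, 72, 14, 4, 54]
extract-max #4 returns 79:
  remove root 79; move last element 54 to root → [54, 61, 72, 14, 4]
  54 vs larger child 72 at index 2, swap → [72, 61, 54, 14, 4]
extract-max #5 returns 72:
  remove root 72; move last element 4 to root → [4, 61, 54, 14]
  4 vs larger child 61 at index 1, swap → [61, 4, 54, 14]
  4 vs only child 14 at index 3, swap → [61, 14, 54, 4]
extract-max #6 returns 61:
  remove root 61; move last element 4 to root → [4, 14, 54]
  4 vs larger child 54 at index 2, swap → [54, 14, 4]

[54, 14, 4]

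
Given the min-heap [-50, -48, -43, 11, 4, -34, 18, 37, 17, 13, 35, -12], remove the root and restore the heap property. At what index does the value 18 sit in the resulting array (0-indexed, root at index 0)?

6

remove root -50; move last element -12 to root → [-12, -48, -43, 11, 4, -34, 18, 37, 17, 13, 35]
-12 vs smaller child -48 at index 1, swap → [-48, -12, -43, 11, 4, -34, 18, 37, 17, 13, 35]
resulting array: [-48, -12, -43, 11, 4, -34, 18, 37, 17, 13, 35]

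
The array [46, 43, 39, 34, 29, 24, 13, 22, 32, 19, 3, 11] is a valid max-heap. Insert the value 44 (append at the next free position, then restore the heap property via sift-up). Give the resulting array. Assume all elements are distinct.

[46, 43, 44, 34, 29, 39, 13, 22, 32, 19, 3, 11, 24]

append 44 at index 12 → [46, 43, 39, 34, 29, 24, 13, 22, 32, 19, 3, 11, 44]
44 > parent 24 at index 5, swap → [46, 43, 39, 34, 29, 44, 13, 22, 32, 19, 3, 11, 24]
44 > parent 39 at index 2, swap → [46, 43, 44, 34, 29, 39, 13, 22, 32, 19, 3, 11, 24]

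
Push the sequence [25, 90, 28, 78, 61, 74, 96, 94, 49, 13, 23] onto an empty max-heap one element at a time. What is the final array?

[96, 94, 90, 78, 61, 28, 74, 25, 49, 13, 23]

Insert 25:
  append 25 at index 0 → [25] (no swap needed)
Insert 90:
  append 90 at index 1 → [25, 90]
  90 > parent 25 at index 0, swap → [90, 25]
Insert 28:
  append 28 at index 2 → [90, 25, 28] (no swap needed)
Insert 78:
  append 78 at index 3 → [90, 25, 28, 78]
  78 > parent 25 at index 1, swap → [90, 78, 28, 25]
Insert 61:
  append 61 at index 4 → [90, 78, 28, 25, 61] (no swap needed)
Insert 74:
  append 74 at index 5 → [90, 78, 28, 25, 61, 74]
  74 > parent 28 at index 2, swap → [90, 78, 74, 25, 61, 28]
Insert 96:
  append 96 at index 6 → [90, 78, 74, 25, 61, 28, 96]
  96 > parent 74 at index 2, swap → [90, 78, 96, 25, 61, 28, 74]
  96 > parent 90 at index 0, swap → [96, 78, 90, 25, 61, 28, 74]
Insert 94:
  append 94 at index 7 → [96, 78, 90, 25, 61, 28, 74, 94]
  94 > parent 25 at index 3, swap → [96, 78, 90, 94, 61, 28, 74, 25]
  94 > parent 78 at index 1, swap → [96, 94, 90, 78, 61, 28, 74, 25]
Insert 49:
  append 49 at index 8 → [96, 94, 90, 78, 61, 28, 74, 25, 49] (no swap needed)
Insert 13:
  append 13 at index 9 → [96, 94, 90, 78, 61, 28, 74, 25, 49, 13] (no swap needed)
Insert 23:
  append 23 at index 10 → [96, 94, 90, 78, 61, 28, 74, 25, 49, 13, 23] (no swap needed)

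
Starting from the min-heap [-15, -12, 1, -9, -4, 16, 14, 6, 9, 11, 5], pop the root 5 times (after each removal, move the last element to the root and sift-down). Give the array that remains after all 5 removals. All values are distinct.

[5, 6, 9, 14, 11, 16]

extract-min #1 returns -15:
  remove root -15; move last element 5 to root → [5, -12, 1, -9, -4, 16, 14, 6, 9, 11]
  5 vs smaller child -12 at index 1, swap → [-12, 5, 1, -9, -4, 16, 14, 6, 9, 11]
  5 vs smaller child -9 at index 3, swap → [-12, -9, 1, 5, -4, 16, 14, 6, 9, 11]
extract-min #2 returns -12:
  remove root -12; move last element 11 to root → [11, -9, 1, 5, -4, 16, 14, 6, 9]
  11 vs smaller child -9 at index 1, swap → [-9, 11, 1, 5, -4, 16, 14, 6, 9]
  11 vs smaller child -4 at index 4, swap → [-9, -4, 1, 5, 11, 16, 14, 6, 9]
extract-min #3 returns -9:
  remove root -9; move last element 9 to root → [9, -4, 1, 5, 11, 16, 14, 6]
  9 vs smaller child -4 at index 1, swap → [-4, 9, 1, 5, 11, 16, 14, 6]
  9 vs smaller child 5 at index 3, swap → [-4, 5, 1, 9, 11, 16, 14, 6]
  9 vs only child 6 at index 7, swap → [-4, 5, 1, 6, 11, 16, 14, 9]
extract-min #4 returns -4:
  remove root -4; move last element 9 to root → [9, 5, 1, 6, 11, 16, 14]
  9 vs smaller child 1 at index 2, swap → [1, 5, 9, 6, 11, 16, 14]
extract-min #5 returns 1:
  remove root 1; move last element 14 to root → [14, 5, 9, 6, 11, 16]
  14 vs smaller child 5 at index 1, swap → [5, 14, 9, 6, 11, 16]
  14 vs smaller child 6 at index 3, swap → [5, 6, 9, 14, 11, 16]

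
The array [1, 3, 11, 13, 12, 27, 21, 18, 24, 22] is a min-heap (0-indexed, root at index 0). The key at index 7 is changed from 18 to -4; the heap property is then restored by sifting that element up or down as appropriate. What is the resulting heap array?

[-4, 1, 11, 3, 12, 27, 21, 13, 24, 22]

set index 7 from 18 to -4 → [1, 3, 11, 13, 12, 27, 21, -4, 24, 22]
-4 < parent 13 at index 3, swap → [1, 3, 11, -4, 12, 27, 21, 13, 24, 22]
-4 < parent 3 at index 1, swap → [1, -4, 11, 3, 12, 27, 21, 13, 24, 22]
-4 < parent 1 at index 0, swap → [-4, 1, 11, 3, 12, 27, 21, 13, 24, 22]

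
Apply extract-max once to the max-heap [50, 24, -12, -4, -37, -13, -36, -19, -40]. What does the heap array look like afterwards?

remove root 50; move last element -40 to root → [-40, 24, -12, -4, -37, -13, -36, -19]
-40 vs larger child 24 at index 1, swap → [24, -40, -12, -4, -37, -13, -36, -19]
-40 vs larger child -4 at index 3, swap → [24, -4, -12, -40, -37, -13, -36, -19]
-40 vs only child -19 at index 7, swap → [24, -4, -12, -19, -37, -13, -36, -40]

[24, -4, -12, -19, -37, -13, -36, -40]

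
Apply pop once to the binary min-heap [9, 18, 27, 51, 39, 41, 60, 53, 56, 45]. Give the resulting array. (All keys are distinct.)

[18, 39, 27, 51, 45, 41, 60, 53, 56]

remove root 9; move last element 45 to root → [45, 18, 27, 51, 39, 41, 60, 53, 56]
45 vs smaller child 18 at index 1, swap → [18, 45, 27, 51, 39, 41, 60, 53, 56]
45 vs smaller child 39 at index 4, swap → [18, 39, 27, 51, 45, 41, 60, 53, 56]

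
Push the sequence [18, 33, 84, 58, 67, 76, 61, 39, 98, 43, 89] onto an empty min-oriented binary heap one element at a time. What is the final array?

[18, 33, 61, 39, 43, 84, 76, 58, 98, 67, 89]

Insert 18:
  append 18 at index 0 → [18] (no swap needed)
Insert 33:
  append 33 at index 1 → [18, 33] (no swap needed)
Insert 84:
  append 84 at index 2 → [18, 33, 84] (no swap needed)
Insert 58:
  append 58 at index 3 → [18, 33, 84, 58] (no swap needed)
Insert 67:
  append 67 at index 4 → [18, 33, 84, 58, 67] (no swap needed)
Insert 76:
  append 76 at index 5 → [18, 33, 84, 58, 67, 76]
  76 < parent 84 at index 2, swap → [18, 33, 76, 58, 67, 84]
Insert 61:
  append 61 at index 6 → [18, 33, 76, 58, 67, 84, 61]
  61 < parent 76 at index 2, swap → [18, 33, 61, 58, 67, 84, 76]
Insert 39:
  append 39 at index 7 → [18, 33, 61, 58, 67, 84, 76, 39]
  39 < parent 58 at index 3, swap → [18, 33, 61, 39, 67, 84, 76, 58]
Insert 98:
  append 98 at index 8 → [18, 33, 61, 39, 67, 84, 76, 58, 98] (no swap needed)
Insert 43:
  append 43 at index 9 → [18, 33, 61, 39, 67, 84, 76, 58, 98, 43]
  43 < parent 67 at index 4, swap → [18, 33, 61, 39, 43, 84, 76, 58, 98, 67]
Insert 89:
  append 89 at index 10 → [18, 33, 61, 39, 43, 84, 76, 58, 98, 67, 89] (no swap needed)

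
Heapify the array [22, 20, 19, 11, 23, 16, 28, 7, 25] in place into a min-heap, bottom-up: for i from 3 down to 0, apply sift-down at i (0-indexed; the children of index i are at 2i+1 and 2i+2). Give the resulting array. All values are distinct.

[7, 11, 16, 20, 23, 19, 28, 22, 25]

sift down from index 3:
  11 vs smaller child 7 at index 7, swap → [22, 20, 19, 7, 23, 16, 28, 11, 25]
sift down from index 2:
  19 vs smaller child 16 at index 5, swap → [22, 20, 16, 7, 23, 19, 28, 11, 25]
sift down from index 1:
  20 vs smaller child 7 at index 3, swap → [22, 7, 16, 20, 23, 19, 28, 11, 25]
  20 vs smaller child 11 at index 7, swap → [22, 7, 16, 11, 23, 19, 28, 20, 25]
sift down from index 0:
  22 vs smaller child 7 at index 1, swap → [7, 22, 16, 11, 23, 19, 28, 20, 25]
  22 vs smaller child 11 at index 3, swap → [7, 11, 16, 22, 23, 19, 28, 20, 25]
  22 vs smaller child 20 at index 7, swap → [7, 11, 16, 20, 23, 19, 28, 22, 25]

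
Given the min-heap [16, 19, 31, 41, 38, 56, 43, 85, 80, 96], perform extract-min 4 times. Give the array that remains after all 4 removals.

[41, 80, 43, 85, 96, 56]

extract-min #1 returns 16:
  remove root 16; move last element 96 to root → [96, 19, 31, 41, 38, 56, 43, 85, 80]
  96 vs smaller child 19 at index 1, swap → [19, 96, 31, 41, 38, 56, 43, 85, 80]
  96 vs smaller child 38 at index 4, swap → [19, 38, 31, 41, 96, 56, 43, 85, 80]
extract-min #2 returns 19:
  remove root 19; move last element 80 to root → [80, 38, 31, 41, 96, 56, 43, 85]
  80 vs smaller child 31 at index 2, swap → [31, 38, 80, 41, 96, 56, 43, 85]
  80 vs smaller child 43 at index 6, swap → [31, 38, 43, 41, 96, 56, 80, 85]
extract-min #3 returns 31:
  remove root 31; move last element 85 to root → [85, 38, 43, 41, 96, 56, 80]
  85 vs smaller child 38 at index 1, swap → [38, 85, 43, 41, 96, 56, 80]
  85 vs smaller child 41 at index 3, swap → [38, 41, 43, 85, 96, 56, 80]
extract-min #4 returns 38:
  remove root 38; move last element 80 to root → [80, 41, 43, 85, 96, 56]
  80 vs smaller child 41 at index 1, swap → [41, 80, 43, 85, 96, 56]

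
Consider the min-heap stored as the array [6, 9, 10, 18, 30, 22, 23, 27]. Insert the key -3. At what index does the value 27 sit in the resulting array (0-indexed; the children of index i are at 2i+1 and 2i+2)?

7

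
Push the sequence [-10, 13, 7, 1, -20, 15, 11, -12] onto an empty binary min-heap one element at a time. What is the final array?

[-20, -12, 7, -10, 1, 15, 11, 13]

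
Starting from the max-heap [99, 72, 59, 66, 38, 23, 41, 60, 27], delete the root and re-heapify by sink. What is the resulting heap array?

remove root 99; move last element 27 to root → [27, 72, 59, 66, 38, 23, 41, 60]
27 vs larger child 72 at index 1, swap → [72, 27, 59, 66, 38, 23, 41, 60]
27 vs larger child 66 at index 3, swap → [72, 66, 59, 27, 38, 23, 41, 60]
27 vs only child 60 at index 7, swap → [72, 66, 59, 60, 38, 23, 41, 27]

[72, 66, 59, 60, 38, 23, 41, 27]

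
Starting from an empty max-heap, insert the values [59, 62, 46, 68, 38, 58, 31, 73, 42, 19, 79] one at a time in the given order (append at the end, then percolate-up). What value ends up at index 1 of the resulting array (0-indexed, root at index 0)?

73

Insert 59:
  append 59 at index 0 → [59] (no swap needed)
Insert 62:
  append 62 at index 1 → [59, 62]
  62 > parent 59 at index 0, swap → [62, 59]
Insert 46:
  append 46 at index 2 → [62, 59, 46] (no swap needed)
Insert 68:
  append 68 at index 3 → [62, 59, 46, 68]
  68 > parent 59 at index 1, swap → [62, 68, 46, 59]
  68 > parent 62 at index 0, swap → [68, 62, 46, 59]
Insert 38:
  append 38 at index 4 → [68, 62, 46, 59, 38] (no swap needed)
Insert 58:
  append 58 at index 5 → [68, 62, 46, 59, 38, 58]
  58 > parent 46 at index 2, swap → [68, 62, 58, 59, 38, 46]
Insert 31:
  append 31 at index 6 → [68, 62, 58, 59, 38, 46, 31] (no swap needed)
Insert 73:
  append 73 at index 7 → [68, 62, 58, 59, 38, 46, 31, 73]
  73 > parent 59 at index 3, swap → [68, 62, 58, 73, 38, 46, 31, 59]
  73 > parent 62 at index 1, swap → [68, 73, 58, 62, 38, 46, 31, 59]
  73 > parent 68 at index 0, swap → [73, 68, 58, 62, 38, 46, 31, 59]
Insert 42:
  append 42 at index 8 → [73, 68, 58, 62, 38, 46, 31, 59, 42] (no swap needed)
Insert 19:
  append 19 at index 9 → [73, 68, 58, 62, 38, 46, 31, 59, 42, 19] (no swap needed)
Insert 79:
  append 79 at index 10 → [73, 68, 58, 62, 38, 46, 31, 59, 42, 19, 79]
  79 > parent 38 at index 4, swap → [73, 68, 58, 62, 79, 46, 31, 59, 42, 19, 38]
  79 > parent 68 at index 1, swap → [73, 79, 58, 62, 68, 46, 31, 59, 42, 19, 38]
  79 > parent 73 at index 0, swap → [79, 73, 58, 62, 68, 46, 31, 59, 42, 19, 38]
resulting array: [79, 73, 58, 62, 68, 46, 31, 59, 42, 19, 38]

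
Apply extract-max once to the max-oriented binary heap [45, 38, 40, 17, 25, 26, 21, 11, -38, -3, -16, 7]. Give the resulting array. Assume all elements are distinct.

remove root 45; move last element 7 to root → [7, 38, 40, 17, 25, 26, 21, 11, -38, -3, -16]
7 vs larger child 40 at index 2, swap → [40, 38, 7, 17, 25, 26, 21, 11, -38, -3, -16]
7 vs larger child 26 at index 5, swap → [40, 38, 26, 17, 25, 7, 21, 11, -38, -3, -16]

[40, 38, 26, 17, 25, 7, 21, 11, -38, -3, -16]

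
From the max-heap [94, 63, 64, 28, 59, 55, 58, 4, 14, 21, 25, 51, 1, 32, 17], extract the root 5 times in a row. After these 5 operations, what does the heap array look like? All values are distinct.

extract-max #1 returns 94:
  remove root 94; move last element 17 to root → [17, 63, 64, 28, 59, 55, 58, 4, 14, 21, 25, 51, 1, 32]
  17 vs larger child 64 at index 2, swap → [64, 63, 17, 28, 59, 55, 58, 4, 14, 21, 25, 51, 1, 32]
  17 vs larger child 58 at index 6, swap → [64, 63, 58, 28, 59, 55, 17, 4, 14, 21, 25, 51, 1, 32]
  17 vs only child 32 at index 13, swap → [64, 63, 58, 28, 59, 55, 32, 4, 14, 21, 25, 51, 1, 17]
extract-max #2 returns 64:
  remove root 64; move last element 17 to root → [17, 63, 58, 28, 59, 55, 32, 4, 14, 21, 25, 51, 1]
  17 vs larger child 63 at index 1, swap → [63, 17, 58, 28, 59, 55, 32, 4, 14, 21, 25, 51, 1]
  17 vs larger child 59 at index 4, swap → [63, 59, 58, 28, 17, 55, 32, 4, 14, 21, 25, 51, 1]
  17 vs larger child 25 at index 10, swap → [63, 59, 58, 28, 25, 55, 32, 4, 14, 21, 17, 51, 1]
extract-max #3 returns 63:
  remove root 63; move last element 1 to root → [1, 59, 58, 28, 25, 55, 32, 4, 14, 21, 17, 51]
  1 vs larger child 59 at index 1, swap → [59, 1, 58, 28, 25, 55, 32, 4, 14, 21, 17, 51]
  1 vs larger child 28 at index 3, swap → [59, 28, 58, 1, 25, 55, 32, 4, 14, 21, 17, 51]
  1 vs larger child 14 at index 8, swap → [59, 28, 58, 14, 25, 55, 32, 4, 1, 21, 17, 51]
extract-max #4 returns 59:
  remove root 59; move last element 51 to root → [51, 28, 58, 14, 25, 55, 32, 4, 1, 21, 17]
  51 vs larger child 58 at index 2, swap → [58, 28, 51, 14, 25, 55, 32, 4, 1, 21, 17]
  51 vs larger child 55 at index 5, swap → [58, 28, 55, 14, 25, 51, 32, 4, 1, 21, 17]
extract-max #5 returns 58:
  remove root 58; move last element 17 to root → [17, 28, 55, 14, 25, 51, 32, 4, 1, 21]
  17 vs larger child 55 at index 2, swap → [55, 28, 17, 14, 25, 51, 32, 4, 1, 21]
  17 vs larger child 51 at index 5, swap → [55, 28, 51, 14, 25, 17, 32, 4, 1, 21]

[55, 28, 51, 14, 25, 17, 32, 4, 1, 21]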